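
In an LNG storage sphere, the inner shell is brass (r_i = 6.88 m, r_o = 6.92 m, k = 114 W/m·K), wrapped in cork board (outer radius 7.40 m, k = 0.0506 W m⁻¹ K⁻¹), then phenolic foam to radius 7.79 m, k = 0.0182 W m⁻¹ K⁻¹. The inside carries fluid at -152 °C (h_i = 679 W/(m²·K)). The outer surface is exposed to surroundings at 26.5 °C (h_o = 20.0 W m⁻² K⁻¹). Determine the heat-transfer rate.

Treat each layer as a resistance in series:
  R_conv,in = 1/(4πr²h) = 1/(4π·6.88²·679) = 2.476×10^-6 K/W
  R_brass = (1/6.88 − 1/6.92)/(4πk) = 8.402×10^-4/(4π·114) = 5.865×10^-7 K/W
  R_cork board = (1/6.92 − 1/7.40)/(4πk) = 0.009374/(4π·0.0506) = 0.01474 K/W
  R_phenolic foam = (1/7.40 − 1/7.79)/(4πk) = 0.006765/(4π·0.0182) = 0.02958 K/W
  R_conv,out = 1/(4πr²h) = 1/(4π·7.79²·20.0) = 6.557×10^-5 K/W
ΣR = 2.476×10^-6 + 5.865×10^-7 + 0.01474 + 0.02958 + 6.557×10^-5 = 0.04439 K/W
Q = ΔT/ΣR = (-152 °C − 26.5 °C)/0.04439 = -4020 W
(Negative Q ⇒ heat flows inward; heat gain = 4020 W.)

Q = 4.02 kW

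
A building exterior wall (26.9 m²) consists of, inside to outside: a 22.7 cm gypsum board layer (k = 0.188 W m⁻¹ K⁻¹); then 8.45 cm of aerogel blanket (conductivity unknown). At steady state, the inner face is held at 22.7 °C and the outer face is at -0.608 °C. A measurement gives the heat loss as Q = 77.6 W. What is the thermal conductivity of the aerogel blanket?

ΣR = ΔT/Q = |22.7 − -0.608|/77.6 = 0.3004 K/W
Known resistances:
  R_gypsum board = L/(kA) = 0.227/(0.188·26.9) = 0.04489 K/W
R_aerogel blanket = ΣR − ΣR_known = 0.3004 − 0.04489 = 0.2555 K/W
L/(kA) = 0.2555 ⇒ k = 0.0845/(0.2555·26.9) = 0.0123 W/m·K

k = 0.0123 W/m·K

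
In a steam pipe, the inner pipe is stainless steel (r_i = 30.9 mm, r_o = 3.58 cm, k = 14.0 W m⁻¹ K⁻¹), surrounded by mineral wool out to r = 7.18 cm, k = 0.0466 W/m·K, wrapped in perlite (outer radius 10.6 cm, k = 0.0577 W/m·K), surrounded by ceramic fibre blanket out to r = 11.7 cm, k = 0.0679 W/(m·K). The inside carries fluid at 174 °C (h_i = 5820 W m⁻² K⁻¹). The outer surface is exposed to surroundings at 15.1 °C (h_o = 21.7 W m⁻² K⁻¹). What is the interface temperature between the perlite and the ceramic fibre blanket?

Treat each layer as a resistance in series:
  R'_conv,in = 1/(2πr h) = 1/(2π·0.0309·5820) = 8.850×10^-4 m·K/W
  R'_stainless steel = ln(0.0358/0.0309)/(2πk) = 0.1472/(2π·14.0) = 0.001673 m·K/W
  R'_mineral wool = ln(0.0718/0.0358)/(2πk) = 0.6959/(2π·0.0466) = 2.377 m·K/W
  R'_perlite = ln(0.106/0.0718)/(2πk) = 0.3896/(2π·0.0577) = 1.075 m·K/W
  R'_ceramic fibre blanket = ln(0.117/0.106)/(2πk) = 0.09873/(2π·0.0679) = 0.2314 m·K/W
  R'_conv,out = 1/(2πr h) = 1/(2π·0.117·21.7) = 0.06269 m·K/W
ΣR = 8.850×10^-4 + 0.001673 + 2.377 + 1.075 + 0.2314 + 0.06269 = 3.749 m·K/W
Q' = ΔT/ΣR = (174 °C − 15.1 °C)/3.749 = 42.38 W/m
From the inner boundary to the perlite/ceramic fibre blanket interface, ΣR_partial = 3.455 m·K/W.
T_interface = T_in − Q'·ΣR_partial = 174 °C − (42.38)(3.455) = 27.6 °C

T = 27.6 °C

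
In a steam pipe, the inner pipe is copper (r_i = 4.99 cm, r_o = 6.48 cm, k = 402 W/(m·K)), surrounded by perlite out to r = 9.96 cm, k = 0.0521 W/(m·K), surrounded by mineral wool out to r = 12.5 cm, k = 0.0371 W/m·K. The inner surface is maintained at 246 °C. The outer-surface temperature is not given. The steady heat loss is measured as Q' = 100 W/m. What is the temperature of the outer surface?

T_out = 17.2 °C

Sum the resistances:
  R'_copper = ln(0.0648/0.0499)/(2πk) = 0.2613/(2π·402) = 1.034×10^-4 m·K/W
  R'_perlite = ln(0.0996/0.0648)/(2πk) = 0.4299/(2π·0.0521) = 1.313 m·K/W
  R'_mineral wool = ln(0.125/0.0996)/(2πk) = 0.2272/(2π·0.0371) = 0.9745 m·K/W
ΣR = 2.288 m·K/W
ΔT = Q'·ΣR = 100 × 2.288 = 228.8 K
Heat flows outward, so T_out = T_in − ΔT = 246 − 228.8 = 17.2 °C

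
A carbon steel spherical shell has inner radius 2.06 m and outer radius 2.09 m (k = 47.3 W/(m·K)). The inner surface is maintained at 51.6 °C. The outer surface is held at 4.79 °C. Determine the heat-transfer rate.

Q = 4πk·ΔT/(1/r₁ − 1/r₂) = 4π × 47.3 × 46.81 / (1/2.06 − 1/2.09) = 3.99×10^6 W

Q = 3990 kW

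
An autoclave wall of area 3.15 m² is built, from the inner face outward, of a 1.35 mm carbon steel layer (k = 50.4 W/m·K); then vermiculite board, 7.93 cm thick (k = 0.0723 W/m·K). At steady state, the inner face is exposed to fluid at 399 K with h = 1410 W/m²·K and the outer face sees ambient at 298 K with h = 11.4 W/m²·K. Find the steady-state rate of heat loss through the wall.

Q = 268 W

Treat each layer as a resistance in series:
  R_conv,in = 1/(hA) = 1/(1410·3.15) = 2.251×10^-4 K/W
  R_carbon steel = L/(kA) = 0.00135/(50.4·3.15) = 8.503×10^-6 K/W
  R_vermiculite board = L/(kA) = 0.0793/(0.0723·3.15) = 0.3482 K/W
  R_conv,out = 1/(hA) = 1/(11.4·3.15) = 0.02785 K/W
ΣR = 2.251×10^-4 + 8.503×10^-6 + 0.3482 + 0.02785 = 0.3763 K/W
Q = ΔT/ΣR = (399 K − 298 K)/0.3763 = 268 W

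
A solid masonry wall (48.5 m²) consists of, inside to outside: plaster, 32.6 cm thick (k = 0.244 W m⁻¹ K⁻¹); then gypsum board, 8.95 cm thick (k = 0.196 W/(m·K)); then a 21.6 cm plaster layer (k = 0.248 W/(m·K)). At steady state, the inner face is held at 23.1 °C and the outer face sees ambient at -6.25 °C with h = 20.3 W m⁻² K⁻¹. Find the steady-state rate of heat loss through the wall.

Q = 525 W

Resistance network (inner→outer):
  R_plaster = L/(kA) = 0.326/(0.244·48.5) = 0.02755 K/W
  R_gypsum board = L/(kA) = 0.0895/(0.196·48.5) = 0.009415 K/W
  R_plaster = L/(kA) = 0.216/(0.248·48.5) = 0.01796 K/W
  R_conv,out = 1/(hA) = 1/(20.3·48.5) = 0.001016 K/W
ΣR = 0.02755 + 0.009415 + 0.01796 + 0.001016 = 0.05594 K/W
Q = ΔT/ΣR = (23.1 °C − -6.25 °C)/0.05594 = 525 W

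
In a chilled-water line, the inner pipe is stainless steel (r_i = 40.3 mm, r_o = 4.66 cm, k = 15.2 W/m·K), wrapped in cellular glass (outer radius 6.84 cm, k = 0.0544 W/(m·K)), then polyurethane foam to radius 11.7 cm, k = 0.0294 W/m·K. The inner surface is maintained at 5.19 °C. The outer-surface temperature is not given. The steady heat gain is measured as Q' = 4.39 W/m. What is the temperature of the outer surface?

Series resistances:
  R'_stainless steel = ln(0.0466/0.0403)/(2πk) = 0.1452/(2π·15.2) = 0.001521 m·K/W
  R'_cellular glass = ln(0.0684/0.0466)/(2πk) = 0.3838/(2π·0.0544) = 1.123 m·K/W
  R'_polyurethane foam = ln(0.117/0.0684)/(2πk) = 0.5368/(2π·0.0294) = 2.906 m·K/W
ΣR = 4.030 m·K/W
ΔT = Q'·ΣR = 4.39 × 4.030 = 17.69 K
Heat flows inward, so T_out = T_in + ΔT = 5.19 + 17.69 = 22.9 °C

T_out = 22.9 °C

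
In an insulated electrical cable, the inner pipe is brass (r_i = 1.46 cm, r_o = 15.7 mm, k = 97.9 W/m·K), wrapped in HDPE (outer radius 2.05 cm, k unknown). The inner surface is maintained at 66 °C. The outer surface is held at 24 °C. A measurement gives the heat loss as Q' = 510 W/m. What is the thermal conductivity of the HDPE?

k = 0.516 W/m·K

ΣR = ΔT/Q' = |66 − 24|/510 = 0.08235 m·K/W
Known resistances:
  R'_brass = ln(0.0157/0.0146)/(2πk) = 0.07264/(2π·97.9) = 1.181×10^-4 m·K/W
R_HDPE = ΣR − ΣR_known = 0.08235 − 1.181×10^-4 = 0.08223 m·K/W
ln(r₂/r₁)/(2πk) = 0.08223 ⇒ k = 0.2668/(2π·0.08223) = 0.516 W/m·K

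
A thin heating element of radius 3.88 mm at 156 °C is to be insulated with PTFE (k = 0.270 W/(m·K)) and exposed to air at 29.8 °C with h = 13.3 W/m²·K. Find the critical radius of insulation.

r_cr = 2.03 cm

For a cylinder, r_cr = k_ins/h = 0.270/13.3 = 0.0203 m = 2.03 cm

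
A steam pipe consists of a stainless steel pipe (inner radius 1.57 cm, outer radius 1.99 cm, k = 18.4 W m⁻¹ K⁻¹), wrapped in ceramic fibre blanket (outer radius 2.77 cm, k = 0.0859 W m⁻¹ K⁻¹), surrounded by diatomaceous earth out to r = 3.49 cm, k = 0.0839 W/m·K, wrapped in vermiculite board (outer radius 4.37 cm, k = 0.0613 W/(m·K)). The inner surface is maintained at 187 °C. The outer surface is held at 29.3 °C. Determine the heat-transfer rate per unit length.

Series thermal resistances, inner to outer:
  R'_stainless steel = ln(0.0199/0.0157)/(2πk) = 0.2371/(2π·18.4) = 0.002050 m·K/W
  R'_ceramic fibre blanket = ln(0.0277/0.0199)/(2πk) = 0.3307/(2π·0.0859) = 0.6127 m·K/W
  R'_diatomaceous earth = ln(0.0349/0.0277)/(2πk) = 0.2311/(2π·0.0839) = 0.4383 m·K/W
  R'_vermiculite board = ln(0.0437/0.0349)/(2πk) = 0.2249/(2π·0.0613) = 0.5838 m·K/W
ΣR = 0.002050 + 0.6127 + 0.4383 + 0.5838 = 1.637 m·K/W
Q' = ΔT/ΣR = (187 °C − 29.3 °C)/1.637 = 96.3 W/m

Q' = 96.3 W/m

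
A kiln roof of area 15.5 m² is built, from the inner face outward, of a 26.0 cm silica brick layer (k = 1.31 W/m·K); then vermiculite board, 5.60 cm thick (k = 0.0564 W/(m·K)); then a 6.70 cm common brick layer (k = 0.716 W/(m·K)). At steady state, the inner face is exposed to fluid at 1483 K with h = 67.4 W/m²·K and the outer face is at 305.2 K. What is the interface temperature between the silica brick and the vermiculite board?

Treat each layer as a resistance in series:
  R_conv,in = 1/(hA) = 1/(67.4·15.5) = 9.572×10^-4 K/W
  R_silica brick = L/(kA) = 0.260/(1.31·15.5) = 0.01280 K/W
  R_vermiculite board = L/(kA) = 0.0560/(0.0564·15.5) = 0.06406 K/W
  R_common brick = L/(kA) = 0.0670/(0.716·15.5) = 0.006037 K/W
ΣR = 9.572×10^-4 + 0.01280 + 0.06406 + 0.006037 = 0.08385 K/W
Q = ΔT/ΣR = (1483 K − 305.2 K)/0.08385 = 14050 W
From the inner boundary to the silica brick/vermiculite board interface, ΣR_partial = 0.01376 K/W.
T_interface = T_in − Q·ΣR_partial = 1483 K − (14050)(0.01376) = 1290 K

T = 1290 K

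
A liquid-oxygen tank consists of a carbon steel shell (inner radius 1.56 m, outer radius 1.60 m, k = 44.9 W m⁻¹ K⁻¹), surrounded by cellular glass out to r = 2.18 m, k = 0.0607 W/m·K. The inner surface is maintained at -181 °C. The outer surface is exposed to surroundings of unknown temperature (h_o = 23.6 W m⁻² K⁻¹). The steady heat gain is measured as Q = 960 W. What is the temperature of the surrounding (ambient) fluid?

Sum the resistances:
  R_carbon steel = (1/1.56 − 1/1.60)/(4πk) = 0.01603/(4π·44.9) = 2.840×10^-5 K/W
  R_cellular glass = (1/1.60 − 1/2.18)/(4πk) = 0.1663/(4π·0.0607) = 0.2180 K/W
  R_conv,out = 1/(4πr²h) = 1/(4π·2.18²·23.6) = 7.095×10^-4 K/W
ΣR = 0.2187 K/W
ΔT = Q·ΣR = 960 × 0.2187 = 210.0 K
Heat flows inward, so T_out = T_in + ΔT = -181 + 210.0 = 29.0 °C

T_out = 29.0 °C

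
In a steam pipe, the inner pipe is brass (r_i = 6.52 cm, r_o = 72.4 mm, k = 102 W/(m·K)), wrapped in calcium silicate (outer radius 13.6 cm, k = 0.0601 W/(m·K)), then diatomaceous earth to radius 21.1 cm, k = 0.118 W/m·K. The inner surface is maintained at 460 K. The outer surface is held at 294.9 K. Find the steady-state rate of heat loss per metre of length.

Series thermal resistances, inner to outer:
  R'_brass = ln(0.0724/0.0652)/(2πk) = 0.1047/(2π·102) = 1.634×10^-4 m·K/W
  R'_calcium silicate = ln(0.136/0.0724)/(2πk) = 0.6304/(2π·0.0601) = 1.670 m·K/W
  R'_diatomaceous earth = ln(0.211/0.136)/(2πk) = 0.4392/(2π·0.118) = 0.5924 m·K/W
ΣR = 1.634×10^-4 + 1.670 + 0.5924 = 2.263 m·K/W
Q' = ΔT/ΣR = (460 K − 294.9 K)/2.263 = 73.0 W/m

Q' = 73.0 W/m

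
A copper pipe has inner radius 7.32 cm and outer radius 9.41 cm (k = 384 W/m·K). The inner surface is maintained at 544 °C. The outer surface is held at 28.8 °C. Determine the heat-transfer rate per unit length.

Q' = 2πk·ΔT/ln(r₂/r₁) = 2π × 384 × 515.2 / ln(0.0941/0.0732) = 4.95×10^6 W/m

Q' = 4950 kW/m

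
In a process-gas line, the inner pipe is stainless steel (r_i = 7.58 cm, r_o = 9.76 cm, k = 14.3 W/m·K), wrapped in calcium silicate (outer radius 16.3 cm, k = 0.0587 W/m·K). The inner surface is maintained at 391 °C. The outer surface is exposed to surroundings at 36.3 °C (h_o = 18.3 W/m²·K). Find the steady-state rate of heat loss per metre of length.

Q' = 245 W/m

Treat each layer as a resistance in series:
  R'_stainless steel = ln(0.0976/0.0758)/(2πk) = 0.2528/(2π·14.3) = 0.002813 m·K/W
  R'_calcium silicate = ln(0.163/0.0976)/(2πk) = 0.5129/(2π·0.0587) = 1.391 m·K/W
  R'_conv,out = 1/(2πr h) = 1/(2π·0.163·18.3) = 0.05336 m·K/W
ΣR = 0.002813 + 1.391 + 0.05336 = 1.447 m·K/W
Q' = ΔT/ΣR = (391 °C − 36.3 °C)/1.447 = 245 W/m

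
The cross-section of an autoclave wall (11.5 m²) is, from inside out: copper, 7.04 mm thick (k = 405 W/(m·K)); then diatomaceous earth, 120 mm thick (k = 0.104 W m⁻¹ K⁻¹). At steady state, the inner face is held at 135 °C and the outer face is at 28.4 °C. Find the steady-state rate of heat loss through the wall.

Series thermal resistances, inner to outer:
  R_copper = L/(kA) = 0.00704/(405·11.5) = 1.512×10^-6 K/W
  R_diatomaceous earth = L/(kA) = 0.120/(0.104·11.5) = 0.1003 K/W
ΣR = 1.512×10^-6 + 0.1003 = 0.1003 K/W
Q = ΔT/ΣR = (135 °C − 28.4 °C)/0.1003 = 1060 W

Q = 1060 W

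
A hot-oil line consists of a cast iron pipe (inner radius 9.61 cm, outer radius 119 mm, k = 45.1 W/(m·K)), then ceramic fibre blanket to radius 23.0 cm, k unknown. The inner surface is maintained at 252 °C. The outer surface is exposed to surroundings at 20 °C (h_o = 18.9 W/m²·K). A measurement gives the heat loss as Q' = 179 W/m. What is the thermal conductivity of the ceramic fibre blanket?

k = 0.0833 W/m·K

ΣR = ΔT/Q' = |252 − 20|/179 = 1.296 m·K/W
Known resistances:
  R'_cast iron = ln(0.119/0.0961)/(2πk) = 0.2137/(2π·45.1) = 7.543×10^-4 m·K/W
  R'_conv,out = 1/(2πr h) = 1/(2π·0.230·18.9) = 0.03661 m·K/W
R_ceramic fibre blanket = ΣR − ΣR_known = 1.296 − 0.03736 = 1.259 m·K/W
ln(r₂/r₁)/(2πk) = 1.259 ⇒ k = 0.6590/(2π·1.259) = 0.0833 W/m·K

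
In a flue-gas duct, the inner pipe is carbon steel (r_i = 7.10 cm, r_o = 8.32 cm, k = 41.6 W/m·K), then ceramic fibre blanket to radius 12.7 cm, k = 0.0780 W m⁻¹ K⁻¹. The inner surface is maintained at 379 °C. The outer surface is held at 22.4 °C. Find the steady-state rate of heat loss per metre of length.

Resistance network (inner→outer):
  R'_carbon steel = ln(0.0832/0.0710)/(2πk) = 0.1586/(2π·41.6) = 6.067×10^-4 m·K/W
  R'_ceramic fibre blanket = ln(0.127/0.0832)/(2πk) = 0.4229/(2π·0.0780) = 0.8630 m·K/W
ΣR = 6.067×10^-4 + 0.8630 = 0.8636 m·K/W
Q' = ΔT/ΣR = (379 °C − 22.4 °C)/0.8636 = 413 W/m

Q' = 413 W/m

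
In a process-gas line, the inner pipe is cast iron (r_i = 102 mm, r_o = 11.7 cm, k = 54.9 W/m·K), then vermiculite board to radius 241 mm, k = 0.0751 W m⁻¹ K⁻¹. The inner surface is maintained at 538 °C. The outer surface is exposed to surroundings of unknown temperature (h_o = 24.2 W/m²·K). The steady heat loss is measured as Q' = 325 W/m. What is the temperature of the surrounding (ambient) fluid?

T_out = 31.3 °C

Sum the resistances:
  R'_cast iron = ln(0.117/0.102)/(2πk) = 0.1372/(2π·54.9) = 3.977×10^-4 m·K/W
  R'_vermiculite board = ln(0.241/0.117)/(2πk) = 0.7226/(2π·0.0751) = 1.531 m·K/W
  R'_conv,out = 1/(2πr h) = 1/(2π·0.241·24.2) = 0.02729 m·K/W
ΣR = 1.559 m·K/W
ΔT = Q'·ΣR = 325 × 1.559 = 506.7 K
Heat flows outward, so T_out = T_in − ΔT = 538 − 506.7 = 31.3 °C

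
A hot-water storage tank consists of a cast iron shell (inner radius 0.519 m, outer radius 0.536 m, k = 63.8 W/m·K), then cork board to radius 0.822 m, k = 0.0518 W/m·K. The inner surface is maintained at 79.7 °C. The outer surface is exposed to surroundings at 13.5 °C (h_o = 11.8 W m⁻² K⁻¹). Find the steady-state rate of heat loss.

Treat each layer as a resistance in series:
  R_cast iron = (1/0.519 − 1/0.536)/(4πk) = 0.06111/(4π·63.8) = 7.622×10^-5 K/W
  R_cork board = (1/0.536 − 1/0.822)/(4πk) = 0.6491/(4π·0.0518) = 0.9972 K/W
  R_conv,out = 1/(4πr²h) = 1/(4π·0.822²·11.8) = 0.009981 K/W
ΣR = 7.622×10^-5 + 0.9972 + 0.009981 = 1.007 K/W
Q = ΔT/ΣR = (79.7 °C − 13.5 °C)/1.007 = 65.7 W

Q = 65.7 W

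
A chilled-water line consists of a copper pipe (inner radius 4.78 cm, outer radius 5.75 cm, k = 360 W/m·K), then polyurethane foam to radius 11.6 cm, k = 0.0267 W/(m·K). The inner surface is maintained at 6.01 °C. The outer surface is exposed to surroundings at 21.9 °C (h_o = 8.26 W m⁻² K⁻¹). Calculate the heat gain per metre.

Treat each layer as a resistance in series:
  R'_copper = ln(0.0575/0.0478)/(2πk) = 0.1848/(2π·360) = 8.168×10^-5 m·K/W
  R'_polyurethane foam = ln(0.116/0.0575)/(2πk) = 0.7018/(2π·0.0267) = 4.183 m·K/W
  R'_conv,out = 1/(2πr h) = 1/(2π·0.116·8.26) = 0.1661 m·K/W
ΣR = 8.168×10^-5 + 4.183 + 0.1661 = 4.349 m·K/W
Q' = ΔT/ΣR = (6.01 °C − 21.9 °C)/4.349 = -3.65 W/m
(Negative Q' ⇒ heat flows inward; heat gain = 3.65 W/m.)

Q' = 3.65 W/m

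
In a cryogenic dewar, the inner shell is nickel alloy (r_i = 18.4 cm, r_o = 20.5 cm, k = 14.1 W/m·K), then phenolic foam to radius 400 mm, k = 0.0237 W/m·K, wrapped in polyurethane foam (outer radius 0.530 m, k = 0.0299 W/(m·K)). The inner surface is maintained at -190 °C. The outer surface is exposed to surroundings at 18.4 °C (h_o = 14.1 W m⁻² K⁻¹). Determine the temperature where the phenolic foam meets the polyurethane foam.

Resistance network (inner→outer):
  R_nickel alloy = (1/0.184 − 1/0.205)/(4πk) = 0.5567/(4π·14.1) = 0.003142 K/W
  R_phenolic foam = (1/0.205 − 1/0.400)/(4πk) = 2.378/(4π·0.0237) = 7.985 K/W
  R_polyurethane foam = (1/0.400 − 1/0.530)/(4πk) = 0.6132/(4π·0.0299) = 1.632 K/W
  R_conv,out = 1/(4πr²h) = 1/(4π·0.530²·14.1) = 0.02009 K/W
ΣR = 0.003142 + 7.985 + 1.632 + 0.02009 = 9.640 K/W
Q = ΔT/ΣR = (-190 °C − 18.4 °C)/9.640 = -21.62 W
From the inner boundary to the phenolic foam/polyurethane foam interface, ΣR_partial = 7.988 K/W.
T_interface = T_in − Q·ΣR_partial = -190 °C − (-21.62)(7.988) = -17.3 °C

T = -17.3 °C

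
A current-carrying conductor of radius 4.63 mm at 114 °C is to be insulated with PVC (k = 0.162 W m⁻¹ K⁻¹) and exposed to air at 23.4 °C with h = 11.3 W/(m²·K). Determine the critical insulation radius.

r_cr = 1.43 cm

For a cylinder, r_cr = k_ins/h = 0.162/11.3 = 0.0143 m = 1.43 cm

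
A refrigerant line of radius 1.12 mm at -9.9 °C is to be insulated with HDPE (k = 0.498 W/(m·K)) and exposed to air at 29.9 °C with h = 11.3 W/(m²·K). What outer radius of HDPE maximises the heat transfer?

For a cylinder, r_cr = k_ins/h = 0.498/11.3 = 0.0441 m = 4.41 cm

r_cr = 4.41 cm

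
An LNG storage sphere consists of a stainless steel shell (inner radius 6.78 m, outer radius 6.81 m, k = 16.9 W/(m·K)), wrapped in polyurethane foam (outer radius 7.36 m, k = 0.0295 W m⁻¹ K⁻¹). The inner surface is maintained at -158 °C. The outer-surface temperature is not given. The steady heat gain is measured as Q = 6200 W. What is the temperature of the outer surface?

T_out = 25.5 °C

Series resistances:
  R_stainless steel = (1/6.78 − 1/6.81)/(4πk) = 6.497×10^-4/(4π·16.9) = 3.059×10^-6 K/W
  R_polyurethane foam = (1/6.81 − 1/7.36)/(4πk) = 0.01097/(4π·0.0295) = 0.02960 K/W
ΣR = 0.02960 K/W
ΔT = Q·ΣR = 6200 × 0.02960 = 183.5 K
Heat flows inward, so T_out = T_in + ΔT = -158 + 183.5 = 25.5 °C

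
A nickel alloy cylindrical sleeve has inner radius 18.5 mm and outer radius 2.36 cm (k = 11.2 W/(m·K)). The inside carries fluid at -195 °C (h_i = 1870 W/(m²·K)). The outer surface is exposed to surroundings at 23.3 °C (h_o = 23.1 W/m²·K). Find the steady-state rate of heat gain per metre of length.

Treat each layer as a resistance in series:
  R'_conv,in = 1/(2πr h) = 1/(2π·0.0185·1870) = 0.004601 m·K/W
  R'_nickel alloy = ln(0.0236/0.0185)/(2πk) = 0.2435/(2π·11.2) = 0.003460 m·K/W
  R'_conv,out = 1/(2πr h) = 1/(2π·0.0236·23.1) = 0.2919 m·K/W
ΣR = 0.004601 + 0.003460 + 0.2919 = 0.3000 m·K/W
Q' = ΔT/ΣR = (-195 °C − 23.3 °C)/0.3000 = -728 W/m
(Negative Q' ⇒ heat flows inward; heat gain = 728 W/m.)

Q' = 728 W/m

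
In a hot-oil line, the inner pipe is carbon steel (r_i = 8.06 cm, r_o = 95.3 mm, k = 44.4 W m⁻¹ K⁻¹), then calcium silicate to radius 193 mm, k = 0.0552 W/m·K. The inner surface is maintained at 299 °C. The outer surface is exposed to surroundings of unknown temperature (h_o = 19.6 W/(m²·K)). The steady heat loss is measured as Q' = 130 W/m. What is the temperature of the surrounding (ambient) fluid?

Series resistances:
  R'_carbon steel = ln(0.0953/0.0806)/(2πk) = 0.1675/(2π·44.4) = 6.005×10^-4 m·K/W
  R'_calcium silicate = ln(0.193/0.0953)/(2πk) = 0.7057/(2π·0.0552) = 2.035 m·K/W
  R'_conv,out = 1/(2πr h) = 1/(2π·0.193·19.6) = 0.04207 m·K/W
ΣR = 2.077 m·K/W
ΔT = Q'·ΣR = 130 × 2.077 = 270.0 K
Heat flows outward, so T_out = T_in − ΔT = 299 − 270.0 = 29.0 °C

T_out = 29.0 °C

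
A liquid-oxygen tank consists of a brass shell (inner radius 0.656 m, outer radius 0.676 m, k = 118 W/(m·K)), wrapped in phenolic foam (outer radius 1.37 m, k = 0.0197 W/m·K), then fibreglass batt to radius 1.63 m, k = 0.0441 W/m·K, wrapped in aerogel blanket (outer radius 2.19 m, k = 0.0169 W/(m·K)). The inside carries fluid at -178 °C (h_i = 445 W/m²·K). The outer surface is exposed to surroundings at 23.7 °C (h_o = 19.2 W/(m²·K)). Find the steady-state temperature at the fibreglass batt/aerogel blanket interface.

T = -13.8 °C

Series thermal resistances, inner to outer:
  R_conv,in = 1/(4πr²h) = 1/(4π·0.656²·445) = 4.155×10^-4 K/W
  R_brass = (1/0.656 − 1/0.676)/(4πk) = 0.04510/(4π·118) = 3.041×10^-5 K/W
  R_phenolic foam = (1/0.676 − 1/1.37)/(4πk) = 0.7494/(4π·0.0197) = 3.027 K/W
  R_fibreglass batt = (1/1.37 − 1/1.63)/(4πk) = 0.1164/(4π·0.0441) = 0.2101 K/W
  R_aerogel blanket = (1/1.63 − 1/2.19)/(4πk) = 0.1569/(4π·0.0169) = 0.7387 K/W
  R_conv,out = 1/(4πr²h) = 1/(4π·2.19²·19.2) = 8.642×10^-4 K/W
ΣR = 4.155×10^-4 + 3.041×10^-5 + 3.027 + 0.2101 + 0.7387 + 8.642×10^-4 = 3.977 K/W
Q = ΔT/ΣR = (-178 °C − 23.7 °C)/3.977 = -50.72 W
From the inner boundary to the fibreglass batt/aerogel blanket interface, ΣR_partial = 3.238 K/W.
T_interface = T_in − Q·ΣR_partial = -178 °C − (-50.72)(3.238) = -13.8 °C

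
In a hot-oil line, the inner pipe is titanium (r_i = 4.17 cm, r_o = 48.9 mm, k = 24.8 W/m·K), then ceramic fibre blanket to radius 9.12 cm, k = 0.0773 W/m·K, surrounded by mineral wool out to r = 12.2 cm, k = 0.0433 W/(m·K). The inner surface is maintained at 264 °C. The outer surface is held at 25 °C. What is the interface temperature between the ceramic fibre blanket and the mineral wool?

T = 134 °C

Series thermal resistances, inner to outer:
  R'_titanium = ln(0.0489/0.0417)/(2πk) = 0.1593/(2π·24.8) = 0.001022 m·K/W
  R'_ceramic fibre blanket = ln(0.0912/0.0489)/(2πk) = 0.6233/(2π·0.0773) = 1.283 m·K/W
  R'_mineral wool = ln(0.122/0.0912)/(2πk) = 0.2910/(2π·0.0433) = 1.069 m·K/W
ΣR = 0.001022 + 1.283 + 1.069 = 2.353 m·K/W
Q' = ΔT/ΣR = (264 °C − 25 °C)/2.353 = 101.6 W/m
From the inner boundary to the ceramic fibre blanket/mineral wool interface, ΣR_partial = 1.284 m·K/W.
T_interface = T_in − Q'·ΣR_partial = 264 °C − (101.6)(1.284) = 134 °C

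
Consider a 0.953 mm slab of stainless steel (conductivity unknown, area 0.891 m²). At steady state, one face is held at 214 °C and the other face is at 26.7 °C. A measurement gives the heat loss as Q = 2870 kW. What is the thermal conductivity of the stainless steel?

k = 16.4 W/m·K

ΣR = ΔT/Q = |214 − 26.7|/2.87×10^6 = 6.526×10^-5 K/W
L/(kA) = 6.526×10^-5 ⇒ k = 9.53×10^-4/(6.526×10^-5·0.891) = 16.4 W/m·K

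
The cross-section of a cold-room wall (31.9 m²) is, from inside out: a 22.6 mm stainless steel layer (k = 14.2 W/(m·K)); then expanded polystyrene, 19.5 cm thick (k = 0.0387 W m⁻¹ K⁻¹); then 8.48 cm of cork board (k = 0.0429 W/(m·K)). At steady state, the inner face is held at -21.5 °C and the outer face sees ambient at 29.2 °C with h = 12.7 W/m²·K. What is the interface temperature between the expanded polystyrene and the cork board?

Resistance network (inner→outer):
  R_stainless steel = L/(kA) = 0.0226/(14.2·31.9) = 4.989×10^-5 K/W
  R_expanded polystyrene = L/(kA) = 0.195/(0.0387·31.9) = 0.1580 K/W
  R_cork board = L/(kA) = 0.0848/(0.0429·31.9) = 0.06197 K/W
  R_conv,out = 1/(hA) = 1/(12.7·31.9) = 0.002468 K/W
ΣR = 4.989×10^-5 + 0.1580 + 0.06197 + 0.002468 = 0.2225 K/W
Q = ΔT/ΣR = (-21.5 °C − 29.2 °C)/0.2225 = -227.9 W
From the inner boundary to the expanded polystyrene/cork board interface, ΣR_partial = 0.1580 K/W.
T_interface = T_in − Q·ΣR_partial = -21.5 °C − (-227.9)(0.1580) = 14.5 °C

T = 14.5 °C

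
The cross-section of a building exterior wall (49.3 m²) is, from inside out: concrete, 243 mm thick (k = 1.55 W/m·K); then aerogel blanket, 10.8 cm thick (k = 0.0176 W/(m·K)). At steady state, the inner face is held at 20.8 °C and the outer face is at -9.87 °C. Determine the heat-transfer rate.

Q = 240 W

Treat each layer as a resistance in series:
  R_concrete = L/(kA) = 0.243/(1.55·49.3) = 0.003180 K/W
  R_aerogel blanket = L/(kA) = 0.108/(0.0176·49.3) = 0.1245 K/W
ΣR = 0.003180 + 0.1245 = 0.1277 K/W
Q = ΔT/ΣR = (20.8 °C − -9.87 °C)/0.1277 = 240 W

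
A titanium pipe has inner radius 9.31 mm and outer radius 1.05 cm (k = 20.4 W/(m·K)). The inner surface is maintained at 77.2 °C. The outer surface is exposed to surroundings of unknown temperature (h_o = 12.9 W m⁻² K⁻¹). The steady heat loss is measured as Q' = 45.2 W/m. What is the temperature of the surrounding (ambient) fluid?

Series resistances:
  R'_titanium = ln(0.0105/0.00931)/(2πk) = 0.1203/(2π·20.4) = 9.384×10^-4 m·K/W
  R'_conv,out = 1/(2πr h) = 1/(2π·0.0105·12.9) = 1.175 m·K/W
ΣR = 1.176 m·K/W
ΔT = Q'·ΣR = 45.2 × 1.176 = 53.16 K
Heat flows outward, so T_out = T_in − ΔT = 77.2 − 53.16 = 24.0 °C

T_out = 24.0 °C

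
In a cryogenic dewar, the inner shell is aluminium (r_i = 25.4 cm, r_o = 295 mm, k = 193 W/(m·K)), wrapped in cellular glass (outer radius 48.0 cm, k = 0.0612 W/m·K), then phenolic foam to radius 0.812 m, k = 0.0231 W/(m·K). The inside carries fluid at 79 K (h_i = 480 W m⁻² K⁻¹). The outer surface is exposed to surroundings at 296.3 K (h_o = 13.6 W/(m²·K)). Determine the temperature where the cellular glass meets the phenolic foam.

T = 159 K

Series thermal resistances, inner to outer:
  R_conv,in = 1/(4πr²h) = 1/(4π·0.254²·480) = 0.002570 K/W
  R_aluminium = (1/0.254 − 1/0.295)/(4πk) = 0.5472/(4π·193) = 2.256×10^-4 K/W
  R_cellular glass = (1/0.295 − 1/0.480)/(4πk) = 1.306/(4π·0.0612) = 1.699 K/W
  R_phenolic foam = (1/0.480 − 1/0.812)/(4πk) = 0.8518/(4π·0.0231) = 2.934 K/W
  R_conv,out = 1/(4πr²h) = 1/(4π·0.812²·13.6) = 0.008874 K/W
ΣR = 0.002570 + 2.256×10^-4 + 1.699 + 2.934 + 0.008874 = 4.645 K/W
Q = ΔT/ΣR = (79 K − 296.3 K)/4.645 = -46.78 W
From the inner boundary to the cellular glass/phenolic foam interface, ΣR_partial = 1.702 K/W.
T_interface = T_in − Q·ΣR_partial = 79 K − (-46.78)(1.702) = 159 K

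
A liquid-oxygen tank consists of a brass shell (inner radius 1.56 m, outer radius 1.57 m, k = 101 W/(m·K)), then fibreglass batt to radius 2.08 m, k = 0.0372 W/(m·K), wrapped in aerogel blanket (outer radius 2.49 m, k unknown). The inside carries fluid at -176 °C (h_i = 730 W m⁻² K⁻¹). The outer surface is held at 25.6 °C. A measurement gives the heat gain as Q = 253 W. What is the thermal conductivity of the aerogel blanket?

ΣR = ΔT/Q = |-176 − 25.6|/253 = 0.7968 K/W
Known resistances:
  R_conv,in = 1/(4πr²h) = 1/(4π·1.56²·730) = 4.479×10^-5 K/W
  R_brass = (1/1.56 − 1/1.57)/(4πk) = 0.004083/(4π·101) = 3.217×10^-6 K/W
  R_fibreglass batt = (1/1.57 − 1/2.08)/(4πk) = 0.1562/(4π·0.0372) = 0.3341 K/W
R_aerogel blanket = ΣR − ΣR_known = 0.7968 − 0.3341 = 0.4627 K/W
(1/r₁−1/r₂)/(4πk) = 0.4627 ⇒ k = 0.07916/(4π·0.4627) = 0.0136 W/m·K

k = 0.0136 W/m·K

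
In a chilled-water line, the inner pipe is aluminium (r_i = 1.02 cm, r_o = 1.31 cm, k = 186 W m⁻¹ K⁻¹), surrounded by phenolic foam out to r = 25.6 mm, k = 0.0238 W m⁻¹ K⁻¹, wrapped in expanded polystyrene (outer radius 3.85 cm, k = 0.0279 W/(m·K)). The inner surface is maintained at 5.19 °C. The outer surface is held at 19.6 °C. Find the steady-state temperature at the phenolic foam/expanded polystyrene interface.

Series thermal resistances, inner to outer:
  R'_aluminium = ln(0.0131/0.0102)/(2πk) = 0.2502/(2π·186) = 2.141×10^-4 m·K/W
  R'_phenolic foam = ln(0.0256/0.0131)/(2πk) = 0.6700/(2π·0.0238) = 4.480 m·K/W
  R'_expanded polystyrene = ln(0.0385/0.0256)/(2πk) = 0.4081/(2π·0.0279) = 2.328 m·K/W
ΣR = 2.141×10^-4 + 4.480 + 2.328 = 6.808 m·K/W
Q' = ΔT/ΣR = (5.19 °C − 19.6 °C)/6.808 = -2.117 W/m
From the inner boundary to the phenolic foam/expanded polystyrene interface, ΣR_partial = 4.480 m·K/W.
T_interface = T_in − Q'·ΣR_partial = 5.19 °C − (-2.117)(4.480) = 14.7 °C

T = 14.7 °C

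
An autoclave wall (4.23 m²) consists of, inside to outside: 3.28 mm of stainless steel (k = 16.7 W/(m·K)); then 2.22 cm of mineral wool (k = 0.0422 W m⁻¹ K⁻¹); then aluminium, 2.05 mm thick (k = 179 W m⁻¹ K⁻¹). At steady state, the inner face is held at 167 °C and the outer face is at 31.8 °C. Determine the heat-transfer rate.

Q = 1090 W

Treat each layer as a resistance in series:
  R_stainless steel = L/(kA) = 0.00328/(16.7·4.23) = 4.643×10^-5 K/W
  R_mineral wool = L/(kA) = 0.0222/(0.0422·4.23) = 0.1244 K/W
  R_aluminium = L/(kA) = 0.00205/(179·4.23) = 2.707×10^-6 K/W
ΣR = 4.643×10^-5 + 0.1244 + 2.707×10^-6 = 0.1244 K/W
Q = ΔT/ΣR = (167 °C − 31.8 °C)/0.1244 = 1090 W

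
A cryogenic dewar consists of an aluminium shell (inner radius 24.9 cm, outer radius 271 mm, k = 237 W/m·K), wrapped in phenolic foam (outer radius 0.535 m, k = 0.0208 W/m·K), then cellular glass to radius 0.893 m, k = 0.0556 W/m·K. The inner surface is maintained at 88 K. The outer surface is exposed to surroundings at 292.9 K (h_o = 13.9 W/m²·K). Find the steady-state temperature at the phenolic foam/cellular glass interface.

T = 265.4 K

Resistance network (inner→outer):
  R_aluminium = (1/0.249 − 1/0.271)/(4πk) = 0.3260/(4π·237) = 1.095×10^-4 K/W
  R_phenolic foam = (1/0.271 − 1/0.535)/(4πk) = 1.821/(4π·0.0208) = 6.966 K/W
  R_cellular glass = (1/0.535 − 1/0.893)/(4πk) = 0.7493/(4π·0.0556) = 1.072 K/W
  R_conv,out = 1/(4πr²h) = 1/(4π·0.893²·13.9) = 0.007179 K/W
ΣR = 1.095×10^-4 + 6.966 + 1.072 + 0.007179 = 8.045 K/W
Q = ΔT/ΣR = (88 K − 292.9 K)/8.045 = -25.47 W
From the inner boundary to the phenolic foam/cellular glass interface, ΣR_partial = 6.966 K/W.
T_interface = T_in − Q·ΣR_partial = 88 K − (-25.47)(6.966) = 265.4 K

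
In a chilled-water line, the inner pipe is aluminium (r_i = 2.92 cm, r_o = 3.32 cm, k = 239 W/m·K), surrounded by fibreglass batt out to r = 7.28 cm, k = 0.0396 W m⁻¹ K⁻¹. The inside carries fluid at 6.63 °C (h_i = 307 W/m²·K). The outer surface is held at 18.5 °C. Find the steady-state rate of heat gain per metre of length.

Resistance network (inner→outer):
  R'_conv,in = 1/(2πr h) = 1/(2π·0.0292·307) = 0.01775 m·K/W
  R'_aluminium = ln(0.0332/0.0292)/(2πk) = 0.1284/(2π·239) = 8.549×10^-5 m·K/W
  R'_fibreglass batt = ln(0.0728/0.0332)/(2πk) = 0.7852/(2π·0.0396) = 3.156 m·K/W
ΣR = 0.01775 + 8.549×10^-5 + 3.156 = 3.174 m·K/W
Q' = ΔT/ΣR = (6.63 °C − 18.5 °C)/3.174 = -3.74 W/m
(Negative Q' ⇒ heat flows inward; heat gain = 3.74 W/m.)

Q' = 3.74 W/m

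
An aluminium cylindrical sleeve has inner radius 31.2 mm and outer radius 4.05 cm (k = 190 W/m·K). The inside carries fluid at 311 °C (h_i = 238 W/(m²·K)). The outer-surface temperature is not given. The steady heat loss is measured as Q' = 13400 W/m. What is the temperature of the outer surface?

T_out = 20.9 °C

Sum the resistances:
  R'_conv,in = 1/(2πr h) = 1/(2π·0.0312·238) = 0.02143 m·K/W
  R'_aluminium = ln(0.0405/0.0312)/(2πk) = 0.2609/(2π·190) = 2.185×10^-4 m·K/W
ΣR = 0.02165 m·K/W
ΔT = Q'·ΣR = 13400 × 0.02165 = 290.1 K
Heat flows outward, so T_out = T_in − ΔT = 311 − 290.1 = 20.9 °C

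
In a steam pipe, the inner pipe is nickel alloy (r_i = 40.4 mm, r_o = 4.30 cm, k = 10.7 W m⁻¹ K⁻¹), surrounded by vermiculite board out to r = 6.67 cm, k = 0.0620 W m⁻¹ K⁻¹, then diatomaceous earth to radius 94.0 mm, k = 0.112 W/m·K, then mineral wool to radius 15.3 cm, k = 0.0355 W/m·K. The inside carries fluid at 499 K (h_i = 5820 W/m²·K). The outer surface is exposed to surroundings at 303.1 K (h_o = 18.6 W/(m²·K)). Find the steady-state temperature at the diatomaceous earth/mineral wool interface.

Treat each layer as a resistance in series:
  R'_conv,in = 1/(2πr h) = 1/(2π·0.0404·5820) = 6.769×10^-4 m·K/W
  R'_nickel alloy = ln(0.0430/0.0404)/(2πk) = 0.06237/(2π·10.7) = 9.277×10^-4 m·K/W
  R'_vermiculite board = ln(0.0667/0.0430)/(2πk) = 0.4390/(2π·0.0620) = 1.127 m·K/W
  R'_diatomaceous earth = ln(0.0940/0.0667)/(2πk) = 0.3431/(2π·0.112) = 0.4875 m·K/W
  R'_mineral wool = ln(0.153/0.0940)/(2πk) = 0.4871/(2π·0.0355) = 2.184 m·K/W
  R'_conv,out = 1/(2πr h) = 1/(2π·0.153·18.6) = 0.05593 m·K/W
ΣR = 6.769×10^-4 + 9.277×10^-4 + 1.127 + 0.4875 + 2.184 + 0.05593 = 3.856 m·K/W
Q' = ΔT/ΣR = (499 K − 303.1 K)/3.856 = 50.80 W/m
From the inner boundary to the diatomaceous earth/mineral wool interface, ΣR_partial = 1.616 m·K/W.
T_interface = T_in − Q'·ΣR_partial = 499 K − (50.80)(1.616) = 417 K

T = 417 K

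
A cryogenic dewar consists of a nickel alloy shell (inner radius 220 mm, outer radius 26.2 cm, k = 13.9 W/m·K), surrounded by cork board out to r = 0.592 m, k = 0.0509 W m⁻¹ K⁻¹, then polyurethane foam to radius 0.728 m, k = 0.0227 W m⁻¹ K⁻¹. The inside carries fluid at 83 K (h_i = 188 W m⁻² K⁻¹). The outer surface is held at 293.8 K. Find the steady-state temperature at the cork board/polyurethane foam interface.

Series thermal resistances, inner to outer:
  R_conv,in = 1/(4πr²h) = 1/(4π·0.220²·188) = 0.008746 K/W
  R_nickel alloy = (1/0.220 − 1/0.262)/(4πk) = 0.7287/(4π·13.9) = 0.004172 K/W
  R_cork board = (1/0.262 − 1/0.592)/(4πk) = 2.128/(4π·0.0509) = 3.326 K/W
  R_polyurethane foam = (1/0.592 − 1/0.728)/(4πk) = 0.3156/(4π·0.0227) = 1.106 K/W
ΣR = 0.008746 + 0.004172 + 3.326 + 1.106 = 4.445 K/W
Q = ΔT/ΣR = (83 K − 293.8 K)/4.445 = -47.42 W
From the inner boundary to the cork board/polyurethane foam interface, ΣR_partial = 3.339 K/W.
T_interface = T_in − Q·ΣR_partial = 83 K − (-47.42)(3.339) = 241.3 K

T = 241.3 K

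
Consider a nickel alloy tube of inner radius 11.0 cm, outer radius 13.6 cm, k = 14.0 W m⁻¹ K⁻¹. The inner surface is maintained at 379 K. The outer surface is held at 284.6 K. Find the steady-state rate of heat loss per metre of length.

Q' = 39.1 kW/m

Q' = 2πk·ΔT/ln(r₂/r₁) = 2π × 14.0 × 94.4 / ln(0.136/0.110) = 39100 W/m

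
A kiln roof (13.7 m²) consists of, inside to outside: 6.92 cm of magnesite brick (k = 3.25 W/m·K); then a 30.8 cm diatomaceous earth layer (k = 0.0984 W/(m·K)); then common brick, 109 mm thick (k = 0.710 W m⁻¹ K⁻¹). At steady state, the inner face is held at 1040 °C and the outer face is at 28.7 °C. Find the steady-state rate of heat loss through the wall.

Series thermal resistances, inner to outer:
  R_magnesite brick = L/(kA) = 0.0692/(3.25·13.7) = 0.001554 K/W
  R_diatomaceous earth = L/(kA) = 0.308/(0.0984·13.7) = 0.2285 K/W
  R_common brick = L/(kA) = 0.109/(0.710·13.7) = 0.01121 K/W
ΣR = 0.001554 + 0.2285 + 0.01121 = 0.2413 K/W
Q = ΔT/ΣR = (1040 °C − 28.7 °C)/0.2413 = 4190 W

Q = 4190 W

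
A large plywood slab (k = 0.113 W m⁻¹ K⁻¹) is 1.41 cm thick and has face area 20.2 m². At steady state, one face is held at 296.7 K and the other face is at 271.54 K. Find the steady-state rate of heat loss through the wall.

Q = kA·ΔT/L = 0.113 × 20.2 × |296.7 K − 271.54 K| / 0.0141 = 4070 W

Q = 4.07 kW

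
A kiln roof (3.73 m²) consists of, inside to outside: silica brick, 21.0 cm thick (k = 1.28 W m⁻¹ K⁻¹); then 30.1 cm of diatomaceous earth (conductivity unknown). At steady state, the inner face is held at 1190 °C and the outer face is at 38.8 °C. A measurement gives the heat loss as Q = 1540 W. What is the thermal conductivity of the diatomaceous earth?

k = 0.115 W/m·K

ΣR = ΔT/Q = |1190 − 38.8|/1540 = 0.7475 K/W
Known resistances:
  R_silica brick = L/(kA) = 0.210/(1.28·3.73) = 0.04398 K/W
R_diatomaceous earth = ΣR − ΣR_known = 0.7475 − 0.04398 = 0.7035 K/W
L/(kA) = 0.7035 ⇒ k = 0.301/(0.7035·3.73) = 0.115 W/m·K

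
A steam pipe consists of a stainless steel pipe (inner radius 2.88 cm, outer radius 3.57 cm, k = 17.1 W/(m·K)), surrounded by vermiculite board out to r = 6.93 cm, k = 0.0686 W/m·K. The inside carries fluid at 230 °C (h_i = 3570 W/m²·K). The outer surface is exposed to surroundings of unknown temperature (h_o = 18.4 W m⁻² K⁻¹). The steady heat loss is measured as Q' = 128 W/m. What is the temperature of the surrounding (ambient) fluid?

Series resistances:
  R'_conv,in = 1/(2πr h) = 1/(2π·0.0288·3570) = 0.001548 m·K/W
  R'_stainless steel = ln(0.0357/0.0288)/(2πk) = 0.2148/(2π·17.1) = 0.001999 m·K/W
  R'_vermiculite board = ln(0.0693/0.0357)/(2πk) = 0.6633/(2π·0.0686) = 1.539 m·K/W
  R'_conv,out = 1/(2πr h) = 1/(2π·0.0693·18.4) = 0.1248 m·K/W
ΣR = 1.667 m·K/W
ΔT = Q'·ΣR = 128 × 1.667 = 213.4 K
Heat flows outward, so T_out = T_in − ΔT = 230 − 213.4 = 16.6 °C

T_out = 16.6 °C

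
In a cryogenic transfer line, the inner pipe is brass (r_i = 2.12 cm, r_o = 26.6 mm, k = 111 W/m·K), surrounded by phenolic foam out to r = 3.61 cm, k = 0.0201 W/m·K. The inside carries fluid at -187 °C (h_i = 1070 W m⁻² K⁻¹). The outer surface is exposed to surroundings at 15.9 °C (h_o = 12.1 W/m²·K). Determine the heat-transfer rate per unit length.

Q' = 72.7 W/m

Treat each layer as a resistance in series:
  R'_conv,in = 1/(2πr h) = 1/(2π·0.0212·1070) = 0.007016 m·K/W
  R'_brass = ln(0.0266/0.0212)/(2πk) = 0.2269/(2π·111) = 3.254×10^-4 m·K/W
  R'_phenolic foam = ln(0.0361/0.0266)/(2πk) = 0.3054/(2π·0.0201) = 2.418 m·K/W
  R'_conv,out = 1/(2πr h) = 1/(2π·0.0361·12.1) = 0.3644 m·K/W
ΣR = 0.007016 + 3.254×10^-4 + 2.418 + 0.3644 = 2.790 m·K/W
Q' = ΔT/ΣR = (-187 °C − 15.9 °C)/2.790 = -72.7 W/m
(Negative Q' ⇒ heat flows inward; heat gain = 72.7 W/m.)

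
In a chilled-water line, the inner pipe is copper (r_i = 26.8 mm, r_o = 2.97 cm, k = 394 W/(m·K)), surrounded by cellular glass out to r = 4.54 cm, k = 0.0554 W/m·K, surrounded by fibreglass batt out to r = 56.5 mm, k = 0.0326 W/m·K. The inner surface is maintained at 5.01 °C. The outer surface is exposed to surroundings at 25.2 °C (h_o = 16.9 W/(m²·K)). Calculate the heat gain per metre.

Treat each layer as a resistance in series:
  R'_copper = ln(0.0297/0.0268)/(2πk) = 0.1027/(2π·394) = 4.150×10^-5 m·K/W
  R'_cellular glass = ln(0.0454/0.0297)/(2πk) = 0.4244/(2π·0.0554) = 1.219 m·K/W
  R'_fibreglass batt = ln(0.0565/0.0454)/(2πk) = 0.2187/(2π·0.0326) = 1.068 m·K/W
  R'_conv,out = 1/(2πr h) = 1/(2π·0.0565·16.9) = 0.1667 m·K/W
ΣR = 4.150×10^-5 + 1.219 + 1.068 + 0.1667 = 2.454 m·K/W
Q' = ΔT/ΣR = (5.01 °C − 25.2 °C)/2.454 = -8.23 W/m
(Negative Q' ⇒ heat flows inward; heat gain = 8.23 W/m.)

Q' = 8.23 W/m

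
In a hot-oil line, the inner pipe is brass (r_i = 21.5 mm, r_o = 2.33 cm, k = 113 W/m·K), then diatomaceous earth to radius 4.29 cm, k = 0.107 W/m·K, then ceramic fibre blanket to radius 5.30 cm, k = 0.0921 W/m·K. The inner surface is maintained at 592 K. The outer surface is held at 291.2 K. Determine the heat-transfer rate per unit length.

Q' = 236 W/m

Series thermal resistances, inner to outer:
  R'_brass = ln(0.0233/0.0215)/(2πk) = 0.08040/(2π·113) = 1.132×10^-4 m·K/W
  R'_diatomaceous earth = ln(0.0429/0.0233)/(2πk) = 0.6104/(2π·0.107) = 0.9080 m·K/W
  R'_ceramic fibre blanket = ln(0.0530/0.0429)/(2πk) = 0.2114/(2π·0.0921) = 0.3653 m·K/W
ΣR = 1.132×10^-4 + 0.9080 + 0.3653 = 1.273 m·K/W
Q' = ΔT/ΣR = (592 K − 291.2 K)/1.273 = 236 W/m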